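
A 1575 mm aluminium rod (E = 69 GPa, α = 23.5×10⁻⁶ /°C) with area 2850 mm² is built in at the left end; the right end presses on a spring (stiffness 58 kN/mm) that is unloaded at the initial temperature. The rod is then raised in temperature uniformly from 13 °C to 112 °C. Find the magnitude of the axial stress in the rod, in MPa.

σ ≈ 50.9 MPa (compressive)

Free thermal expansion: δ_free = αΔT L = 23.5×10⁻⁶ × 99 × 1575 = 3.664 mm.
With a force P in the spring, the elastic change of the rod is PL/(AE) and that of the spring is P/k; compatibility requires their sum to equal δ_free.
So P = δ_free / [L/(AE) + 1/k] = 3.664 / [ 1575/(2850×69×10³) + 1/(58×10³) ].
P = 3.664 / 2.525×10⁻⁵ = 145100 N.
σ = P/A = 145100/2850 = 50.92 MPa.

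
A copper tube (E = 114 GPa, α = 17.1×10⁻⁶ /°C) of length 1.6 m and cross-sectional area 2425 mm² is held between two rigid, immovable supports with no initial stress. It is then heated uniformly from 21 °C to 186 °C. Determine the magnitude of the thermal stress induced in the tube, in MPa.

σ ≈ 322 MPa (compressive)

The supports are rigid, so the total axial strain is zero. The restrained thermal strain is ε = αΔT = 17.1×10⁻⁶ × 165 = 2821.5×10⁻⁶.
σ = EαΔT = 114×10³ × 17.1×10⁻⁶ × 165 = 321.7 MPa (compressive; the tube is trying to expand).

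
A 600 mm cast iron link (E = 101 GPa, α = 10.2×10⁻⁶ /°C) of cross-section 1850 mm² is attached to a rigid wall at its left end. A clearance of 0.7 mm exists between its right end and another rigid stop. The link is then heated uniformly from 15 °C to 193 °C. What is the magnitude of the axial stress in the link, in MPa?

σ ≈ 65.5 MPa (compressive)

Free thermal elongation = αΔT L = 10.2×10⁻⁶ × 178 × 600 = 1.089 mm.
After closing the 0.7 mm clearance, 1.089 − 0.7 = 0.3894 mm of expansion remains to be suppressed by the wall.
That suppressed elongation corresponds to σ = E·Δ/L = 101×10³ × 0.3894/600 = 65.54 MPa.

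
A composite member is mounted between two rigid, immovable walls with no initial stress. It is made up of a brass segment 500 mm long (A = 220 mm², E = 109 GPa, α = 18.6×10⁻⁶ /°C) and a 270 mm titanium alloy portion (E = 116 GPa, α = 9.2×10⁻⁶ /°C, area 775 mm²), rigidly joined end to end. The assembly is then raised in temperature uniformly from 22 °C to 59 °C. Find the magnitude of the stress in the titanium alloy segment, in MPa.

σ ≈ 23.6 MPa (compressive)

If the supports were absent, the total length change would be Σ αᵢΔT Lᵢ = 18.6×10⁻⁶×37×500 + 9.2×10⁻⁶×37×270 = 0.436 mm.
Since the ends are fixed, an axial force P builds up, equal in every segment, with P · Σ Lᵢ/(AᵢEᵢ) = δ_free.
The series flexibility is Σ Lᵢ/(AᵢEᵢ) = 500/(220×109×10³) + 270/(775×116×10³) = 2.385×10⁻⁵ mm/N.
So P = 0.436 / 2.385×10⁻⁵ = 18.28 kN, compressive.
σ_{titanium alloy} = P / A = 18280 / 775 = 23.58 MPa.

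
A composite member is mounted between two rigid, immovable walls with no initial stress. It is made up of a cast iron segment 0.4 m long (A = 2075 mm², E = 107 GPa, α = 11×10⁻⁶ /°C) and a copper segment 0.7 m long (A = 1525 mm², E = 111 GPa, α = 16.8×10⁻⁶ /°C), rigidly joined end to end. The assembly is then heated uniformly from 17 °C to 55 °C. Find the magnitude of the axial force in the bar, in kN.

If the supports were absent, the total length change would be Σ αᵢΔT Lᵢ = 11×10⁻⁶×38×400 + 16.8×10⁻⁶×38×700 = 0.6141 mm.
The walls prevent any net length change, so an axial force P (same in every segment) develops. Compatibility: P · Σ Lᵢ/(AᵢEᵢ) = δ_free.
Σ Lᵢ/(AᵢEᵢ) = 400/(2075×107×10³) + 700/(1525×111×10³) = 5.937×10⁻⁶ mm/N.
So P = 0.6141 / 5.937×10⁻⁶ = 103.4 kN, compressive.

P ≈ 103 kN (compressive)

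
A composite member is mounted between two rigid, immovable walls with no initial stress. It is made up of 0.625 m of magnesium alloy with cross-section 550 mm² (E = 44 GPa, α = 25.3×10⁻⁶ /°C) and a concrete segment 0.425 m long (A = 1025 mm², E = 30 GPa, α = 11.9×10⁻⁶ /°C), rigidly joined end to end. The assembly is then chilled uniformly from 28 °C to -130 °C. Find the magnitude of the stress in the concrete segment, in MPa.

σ ≈ 81.1 MPa (tensile)

Free thermal contraction of the whole bar: Σ αᵢΔT Lᵢ = 25.3×10⁻⁶×158×625 + 11.9×10⁻⁶×158×425 = 3.297 mm.
Since the ends are fixed, an axial force P builds up, equal in every segment, with P · Σ Lᵢ/(AᵢEᵢ) = δ_free.
The series flexibility is Σ Lᵢ/(AᵢEᵢ) = 625/(550×44×10³) + 425/(1025×30×10³) = 3.965×10⁻⁵ mm/N.
Hence P = δ_free / Σ(L/AE) = 3.297/3.965×10⁻⁵ = 83.17 kN (tensile).
σ_{concrete} = P / A = 83170 / 1025 = 81.14 MPa.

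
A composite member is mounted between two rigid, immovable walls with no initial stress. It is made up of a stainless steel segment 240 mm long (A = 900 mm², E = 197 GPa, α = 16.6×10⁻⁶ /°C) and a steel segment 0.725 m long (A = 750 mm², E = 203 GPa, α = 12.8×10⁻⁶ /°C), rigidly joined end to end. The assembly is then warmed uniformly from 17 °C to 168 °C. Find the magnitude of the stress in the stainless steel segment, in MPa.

Free thermal expansion of the whole bar: Σ αᵢΔT Lᵢ = 16.6×10⁻⁶×151×240 + 12.8×10⁻⁶×151×725 = 2.003 mm.
The rigid supports impose zero overall length change; the single axial force P common to all segments must satisfy P Σ Lᵢ/(AᵢEᵢ) = δ_free.
The series flexibility is Σ Lᵢ/(AᵢEᵢ) = 240/(900×197×10³) + 725/(750×203×10³) = 6.116×10⁻⁶ mm/N.
So P = 2.003 / 6.116×10⁻⁶ = 327.5 kN, compressive.
σ_{stainless steel} = P / A = 327500 / 900 = 363.9 MPa.

σ ≈ 364 MPa (compressive)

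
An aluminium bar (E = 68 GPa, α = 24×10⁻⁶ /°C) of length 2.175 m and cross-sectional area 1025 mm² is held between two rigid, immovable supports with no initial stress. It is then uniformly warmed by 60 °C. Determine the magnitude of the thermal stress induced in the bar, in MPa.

σ ≈ 97.9 MPa (compressive)

Because both ends are immovable the net strain is zero, and the suppressed thermal strain is αΔT = 24×10⁻⁶ × 60 = 1440×10⁻⁶.
The stress required to suppress this strain is σ = Eε = 68×10³ × 1440×10⁻⁶ = 97.92 MPa, compressive since the bar is trying to expand.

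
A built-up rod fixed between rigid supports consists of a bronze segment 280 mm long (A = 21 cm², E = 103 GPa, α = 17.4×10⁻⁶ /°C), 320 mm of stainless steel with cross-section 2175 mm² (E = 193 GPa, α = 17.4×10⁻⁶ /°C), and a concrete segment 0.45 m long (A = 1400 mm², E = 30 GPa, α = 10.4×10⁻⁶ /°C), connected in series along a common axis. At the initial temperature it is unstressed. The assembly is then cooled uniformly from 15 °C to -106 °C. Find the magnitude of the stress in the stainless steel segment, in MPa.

σ ≈ 65.9 MPa (tensile)

If the supports were absent, the total length change would be Σ αᵢΔT Lᵢ = 17.4×10⁻⁶×121×280 + 17.4×10⁻⁶×121×320 + 10.4×10⁻⁶×121×450 = 1.83 mm.
Since the ends are fixed, an axial force P builds up, equal in every segment, with P · Σ Lᵢ/(AᵢEᵢ) = δ_free.
Σ Lᵢ/(AᵢEᵢ) = 280/(2100×103×10³) + 320/(2175×193×10³) + 450/(1400×30×10³) = 1.277×10⁻⁵ mm/N.
Hence P = δ_free / Σ(L/AE) = 1.83/1.277×10⁻⁵ = 143.3 kN (tensile).
σ_{stainless steel} = P / A = 143300 / 2175 = 65.86 MPa.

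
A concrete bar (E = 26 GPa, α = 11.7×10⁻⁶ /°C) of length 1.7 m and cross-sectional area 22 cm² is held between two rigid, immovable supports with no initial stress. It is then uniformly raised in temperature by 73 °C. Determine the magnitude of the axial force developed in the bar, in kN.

The ends cannot move, so σ = EαΔT = 26×10³ × 11.7×10⁻⁶ × 73 = 22.21 MPa.
Then P = σA = 22.21 × 2200 mm² = 48.85 kN, compressive.

P ≈ 48.9 kN (compressive)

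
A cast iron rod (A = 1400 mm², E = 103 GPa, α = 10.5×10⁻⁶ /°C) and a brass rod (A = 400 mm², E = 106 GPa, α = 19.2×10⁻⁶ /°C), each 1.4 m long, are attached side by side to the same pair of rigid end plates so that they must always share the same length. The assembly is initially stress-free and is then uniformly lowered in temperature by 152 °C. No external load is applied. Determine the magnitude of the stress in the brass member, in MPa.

σ ≈ 108 MPa (tensile)

The brass has the larger α, so on cooling it would change length more than the cast iron if both were free. The rigid plates force a common final length, so the brass is put into tension and the cast iron into compression, with equal and opposite forces P (no external load).
Equating the net (thermal + elastic) strains gives |α₁ − α₂|·ΔT = P·[1/(A₁E₁) + 1/(A₂E₂)].
|α₁ − α₂|·ΔT = 8.7×10⁻⁶ × 152 = 0.001322.
1/(A₁E₁) + 1/(A₂E₂) = 1/(1400×103×10³) + 1/(400×106×10³) = 3.052×10⁻⁸ N⁻¹.
P = 0.001322 / 3.052×10⁻⁸ = 43330 N = 43.33 kN.
σ_{brass} = P/A₂ = 43330/400 = 108.3 MPa, tensile.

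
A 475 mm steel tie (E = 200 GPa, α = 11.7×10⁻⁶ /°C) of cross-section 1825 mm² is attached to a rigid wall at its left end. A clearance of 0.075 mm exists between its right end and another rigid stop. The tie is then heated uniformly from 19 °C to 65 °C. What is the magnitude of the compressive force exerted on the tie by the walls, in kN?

If the wall were absent the tie would grow by αΔT L = 11.7×10⁻⁶ × 46 × 475 = 0.2556 mm.
The gap closes (δ_free > 0.075 mm) and the wall then resists a further 0.2556 − 0.075 = 0.1806 mm of expansion.
Compatibility: PL/(AE) = 0.1806 mm, so σ = P/A = E × (0.1806/475) = 76.06 MPa.
P = σA = 76.06 × 1825 = 138.8 kN.

P ≈ 139 kN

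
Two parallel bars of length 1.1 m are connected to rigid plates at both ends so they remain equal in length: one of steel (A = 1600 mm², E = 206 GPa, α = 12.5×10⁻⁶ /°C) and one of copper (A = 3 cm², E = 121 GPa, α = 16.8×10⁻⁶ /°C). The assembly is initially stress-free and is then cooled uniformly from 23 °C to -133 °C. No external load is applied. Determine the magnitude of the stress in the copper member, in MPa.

The copper has the larger α, so on cooling it would change length more than the steel if both were free. The rigid plates force a common final length, so the copper is put into tension and the steel into compression, with equal and opposite forces P (no external load).
Equating the net (thermal + elastic) strains gives |α₁ − α₂|·ΔT = P·[1/(A₁E₁) + 1/(A₂E₂)].
|α₁ − α₂|·ΔT = 4.3×10⁻⁶ × 156 = 0.0006708.
1/(A₁E₁) + 1/(A₂E₂) = 1/(1600×206×10³) + 1/(300×121×10³) = 3.058×10⁻⁸ N⁻¹.
So P = 0.0006708 / 3.058×10⁻⁸ = 21.93 kN.
σ_{copper} = P/A₂ = 21930/300 = 73.11 MPa, tensile.

σ ≈ 73.1 MPa (tensile)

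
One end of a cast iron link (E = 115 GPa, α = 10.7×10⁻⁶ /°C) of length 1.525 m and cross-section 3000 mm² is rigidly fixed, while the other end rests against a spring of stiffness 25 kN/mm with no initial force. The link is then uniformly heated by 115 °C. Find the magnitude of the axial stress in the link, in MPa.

σ ≈ 14.1 MPa (compressive)

Free thermal expansion: δ_free = αΔT L = 10.7×10⁻⁶ × 115 × 1525 = 1.877 mm.
With a force P in the spring, the elastic change of the link is PL/(AE) and that of the spring is P/k; compatibility requires their sum to equal δ_free.
So P = δ_free / [L/(AE) + 1/k] = 1.877 / [ 1525/(3000×115×10³) + 1/(25×10³) ].
P = 1.877 / 4.442×10⁻⁵ = 42240 N.
σ = P/A = 42240/3000 = 14.08 MPa.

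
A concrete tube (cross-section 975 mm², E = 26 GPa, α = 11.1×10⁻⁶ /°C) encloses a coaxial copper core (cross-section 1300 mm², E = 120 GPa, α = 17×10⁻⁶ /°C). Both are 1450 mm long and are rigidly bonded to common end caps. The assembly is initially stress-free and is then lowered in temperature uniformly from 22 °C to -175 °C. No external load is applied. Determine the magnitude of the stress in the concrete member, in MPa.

σ ≈ 26 MPa (compressive)

Equilibrium of a rigid end plate with no external load gives equal and opposite internal forces ±P in the two members. Since α_{copper} > α_{concrete}, cooling drives the copper into tension and the concrete into compression.
Setting the final lengths equal and cancelling L: (α₁ − α₂)ΔT = P/(A₁E₁) + P/(A₂E₂).
|α₁ − α₂|·ΔT = 5.9×10⁻⁶ × 197 = 0.001162.
1/(A₁E₁) + 1/(A₂E₂) = 1/(975×26×10³) + 1/(1300×120×10³) = 4.586×10⁻⁸ N⁻¹.
So P = 0.001162 / 4.586×10⁻⁸ = 25.35 kN.
σ_{concrete} = P/A₁ = 25350/975 = 26 MPa, compressive.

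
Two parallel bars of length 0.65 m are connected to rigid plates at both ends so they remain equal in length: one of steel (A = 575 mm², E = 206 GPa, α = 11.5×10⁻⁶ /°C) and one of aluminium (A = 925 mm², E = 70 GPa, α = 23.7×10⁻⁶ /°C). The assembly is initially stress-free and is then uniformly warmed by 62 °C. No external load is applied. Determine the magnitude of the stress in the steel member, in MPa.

σ ≈ 55.1 MPa (tensile)

Equilibrium of a rigid end plate with no external load gives equal and opposite internal forces ±P in the two members. Since α_{aluminium} > α_{steel}, heating drives the aluminium into compression and the steel into tension.
Equating the net (thermal + elastic) strains gives |α₁ − α₂|·ΔT = P·[1/(A₁E₁) + 1/(A₂E₂)].
|α₁ − α₂|·ΔT = 12.2×10⁻⁶ × 62 = 0.0007564.
1/(A₁E₁) + 1/(A₂E₂) = 1/(575×206×10³) + 1/(925×70×10³) = 2.389×10⁻⁸ N⁻¹.
So P = 0.0007564 / 2.389×10⁻⁸ = 31.67 kN.
σ_{steel} = P/A₁ = 31670/575 = 55.07 MPa, tensile.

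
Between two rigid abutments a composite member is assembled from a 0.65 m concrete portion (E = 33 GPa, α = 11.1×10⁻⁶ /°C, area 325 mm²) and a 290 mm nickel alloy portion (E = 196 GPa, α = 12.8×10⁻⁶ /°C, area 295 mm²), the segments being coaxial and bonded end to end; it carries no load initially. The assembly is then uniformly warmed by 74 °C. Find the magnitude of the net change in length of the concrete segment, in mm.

If the supports were absent, the total length change would be Σ αᵢΔT Lᵢ = 11.1×10⁻⁶×74×650 + 12.8×10⁻⁶×74×290 = 0.8086 mm.
The walls prevent any net length change, so an axial force P (same in every segment) develops. Compatibility: P · Σ Lᵢ/(AᵢEᵢ) = δ_free.
The series flexibility is Σ Lᵢ/(AᵢEᵢ) = 650/(325×33×10³) + 290/(295×196×10³) = 6.562×10⁻⁵ mm/N.
Hence P = δ_free / Σ(L/AE) = 0.8086/6.562×10⁻⁵ = 12.32 kN (compressive).
For the concrete segment, free thermal change = 11.1×10⁻⁶×74×650 = 0.5339 mm and elastic change from P = 12320×650/(325×33×10³) = 0.7468 mm; these oppose, so the net change is 0.213 mm (segment shortens).

|ΔL| ≈ 0.213 mm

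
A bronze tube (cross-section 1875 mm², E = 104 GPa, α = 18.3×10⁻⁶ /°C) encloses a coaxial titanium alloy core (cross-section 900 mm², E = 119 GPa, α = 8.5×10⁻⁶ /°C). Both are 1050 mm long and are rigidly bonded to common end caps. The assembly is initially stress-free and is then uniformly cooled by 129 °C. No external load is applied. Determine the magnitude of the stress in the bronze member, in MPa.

σ ≈ 46.6 MPa (tensile)

Equilibrium of a rigid end plate with no external load gives equal and opposite internal forces ±P in the two members. Since α_{bronze} > α_{titanium alloy}, cooling drives the bronze into tension and the titanium alloy into compression.
Compatibility of the two members (thermal + elastic change equal): (α₁ − α₂)ΔT = P·[1/(A₁E₁) + 1/(A₂E₂)].
|α₁ − α₂|·ΔT = 9.8×10⁻⁶ × 129 = 0.001264.
1/(A₁E₁) + 1/(A₂E₂) = 1/(1875×104×10³) + 1/(900×119×10³) = 1.447×10⁻⁸ N⁻¹.
So P = 0.001264 / 1.447×10⁻⁸ = 87.4 kN.
σ_{bronze} = P/A₁ = 87400/1875 = 46.61 MPa, tensile.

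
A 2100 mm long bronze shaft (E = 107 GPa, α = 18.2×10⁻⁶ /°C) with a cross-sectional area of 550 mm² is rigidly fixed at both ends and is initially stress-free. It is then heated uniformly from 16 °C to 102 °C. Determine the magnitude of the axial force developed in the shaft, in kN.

Full restraint means ε = 0, so the stress is σ = EαΔT = 107×10³ × 18.2×10⁻⁶ × 86 = 167.5 MPa.
Then P = σA = 167.5 × 550 mm² = 92.11 kN, compressive.

P ≈ 92.1 kN (compressive)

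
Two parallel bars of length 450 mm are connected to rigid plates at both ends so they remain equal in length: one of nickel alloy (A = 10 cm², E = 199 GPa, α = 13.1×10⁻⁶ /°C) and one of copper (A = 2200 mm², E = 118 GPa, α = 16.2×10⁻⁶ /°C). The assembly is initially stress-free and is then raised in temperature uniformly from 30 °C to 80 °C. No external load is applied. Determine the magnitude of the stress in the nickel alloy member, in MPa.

σ ≈ 17.5 MPa (tensile)

Both members must finish at the same length. With the larger α, the copper tends to over-expand; the plates restrain it, putting the copper in compression and the nickel alloy in tension. With no external load the two internal forces are equal and opposite, magnitude P.
Compatibility of the two members (thermal + elastic change equal): (α₁ − α₂)ΔT = P·[1/(A₁E₁) + 1/(A₂E₂)].
|α₁ − α₂|·ΔT = 3.1×10⁻⁶ × 50 = 0.000155.
1/(A₁E₁) + 1/(A₂E₂) = 1/(1000×199×10³) + 1/(2200×118×10³) = 8.877×10⁻⁹ N⁻¹.
So P = 0.000155 / 8.877×10⁻⁹ = 17.46 kN.
σ_{nickel alloy} = P/A₁ = 17460/1000 = 17.46 MPa, tensile.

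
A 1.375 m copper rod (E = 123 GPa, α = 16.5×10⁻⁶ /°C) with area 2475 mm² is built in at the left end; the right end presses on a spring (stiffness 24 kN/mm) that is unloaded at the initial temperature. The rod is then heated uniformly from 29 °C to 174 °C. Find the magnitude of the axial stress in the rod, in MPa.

σ ≈ 28.8 MPa (compressive)

If the spring were absent the rod would lengthen by αΔT L = 16.5×10⁻⁶ × 145 × 1375 = 3.29 mm.
With a force P in the spring, the elastic change of the rod is PL/(AE) and that of the spring is P/k; compatibility requires their sum to equal δ_free.
So P = δ_free / [L/(AE) + 1/k] = 3.29 / [ 1375/(2475×123×10³) + 1/(24×10³) ].
P = 3.29 / 4.618×10⁻⁵ = 71230 N.
σ = P/A = 71230/2475 = 28.78 MPa.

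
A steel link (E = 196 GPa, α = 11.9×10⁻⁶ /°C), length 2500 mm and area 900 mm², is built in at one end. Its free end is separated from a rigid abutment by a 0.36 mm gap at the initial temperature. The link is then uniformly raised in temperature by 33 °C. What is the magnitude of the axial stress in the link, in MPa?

σ ≈ 48.7 MPa (compressive)

Unrestrained expansion: δ_free = αΔT L = 11.9×10⁻⁶ × 33 × 2500 = 0.9818 mm.
After closing the 0.36 mm clearance, 0.9818 − 0.36 = 0.6218 mm of expansion remains to be suppressed by the wall.
Compatibility: PL/(AE) = 0.6218 mm, so σ = P/A = E × (0.6218/2500) = 48.75 MPa.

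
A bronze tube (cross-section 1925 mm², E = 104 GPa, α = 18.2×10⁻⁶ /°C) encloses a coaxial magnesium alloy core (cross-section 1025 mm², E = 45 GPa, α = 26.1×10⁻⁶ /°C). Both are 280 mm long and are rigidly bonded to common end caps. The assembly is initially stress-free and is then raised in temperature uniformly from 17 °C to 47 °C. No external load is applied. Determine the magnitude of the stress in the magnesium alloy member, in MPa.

σ ≈ 8.67 MPa (compressive)

Both members must finish at the same length. With the larger α, the magnesium alloy tends to over-expand; the plates restrain it, putting the magnesium alloy in compression and the bronze in tension. With no external load the two internal forces are equal and opposite, magnitude P.
Equating the net (thermal + elastic) strains gives |α₁ − α₂|·ΔT = P·[1/(A₁E₁) + 1/(A₂E₂)].
|α₁ − α₂|·ΔT = 7.9×10⁻⁶ × 30 = 0.000237.
1/(A₁E₁) + 1/(A₂E₂) = 1/(1925×104×10³) + 1/(1025×45×10³) = 2.668×10⁻⁸ N⁻¹.
P = 0.000237 / 2.668×10⁻⁸ = 8885 N = 8.885 kN.
σ_{magnesium alloy} = P/A₂ = 8885/1025 = 8.668 MPa, compressive.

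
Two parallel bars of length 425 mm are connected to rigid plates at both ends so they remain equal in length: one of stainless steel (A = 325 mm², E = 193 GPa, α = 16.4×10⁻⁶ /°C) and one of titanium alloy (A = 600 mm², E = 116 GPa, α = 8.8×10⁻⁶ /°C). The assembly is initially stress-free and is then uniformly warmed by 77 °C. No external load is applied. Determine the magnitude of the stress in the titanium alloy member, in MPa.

σ ≈ 32.2 MPa (tensile)

Equilibrium of a rigid end plate with no external load gives equal and opposite internal forces ±P in the two members. Since α_{stainless steel} > α_{titanium alloy}, heating drives the stainless steel into compression and the titanium alloy into tension.
Compatibility of the two members (thermal + elastic change equal): (α₁ − α₂)ΔT = P·[1/(A₁E₁) + 1/(A₂E₂)].
|α₁ − α₂|·ΔT = 7.6×10⁻⁶ × 77 = 0.0005852.
1/(A₁E₁) + 1/(A₂E₂) = 1/(325×193×10³) + 1/(600×116×10³) = 3.031×10⁻⁸ N⁻¹.
P = 0.0005852 / 3.031×10⁻⁸ = 19310 N = 19.31 kN.
σ_{titanium alloy} = P/A₂ = 19310/600 = 32.18 MPa, tensile.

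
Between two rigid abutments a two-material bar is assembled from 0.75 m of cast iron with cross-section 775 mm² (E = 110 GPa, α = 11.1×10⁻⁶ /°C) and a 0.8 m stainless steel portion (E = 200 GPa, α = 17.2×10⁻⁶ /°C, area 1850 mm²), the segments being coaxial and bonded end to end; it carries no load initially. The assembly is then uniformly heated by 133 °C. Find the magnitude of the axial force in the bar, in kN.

P ≈ 268 kN (compressive)

Free thermal expansion of the whole bar: Σ αᵢΔT Lᵢ = 11.1×10⁻⁶×133×750 + 17.2×10⁻⁶×133×800 = 2.937 mm.
Since the ends are fixed, an axial force P builds up, equal in every segment, with P · Σ Lᵢ/(AᵢEᵢ) = δ_free.
Σ Lᵢ/(AᵢEᵢ) = 750/(775×110×10³) + 800/(1850×200×10³) = 1.096×10⁻⁵ mm/N.
Hence P = δ_free / Σ(L/AE) = 2.937/1.096×10⁻⁵ = 268 kN (compressive).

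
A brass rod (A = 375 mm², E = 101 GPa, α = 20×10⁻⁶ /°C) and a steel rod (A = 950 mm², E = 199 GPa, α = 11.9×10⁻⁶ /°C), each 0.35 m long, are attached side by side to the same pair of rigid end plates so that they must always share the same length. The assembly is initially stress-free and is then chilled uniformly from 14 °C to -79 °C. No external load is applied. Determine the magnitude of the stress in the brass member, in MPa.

σ ≈ 63.4 MPa (tensile)

Equilibrium of a rigid end plate with no external load gives equal and opposite internal forces ±P in the two members. Since α_{brass} > α_{steel}, cooling drives the brass into tension and the steel into compression.
Setting the final lengths equal and cancelling L: (α₁ − α₂)ΔT = P/(A₁E₁) + P/(A₂E₂).
|α₁ − α₂|·ΔT = 8.1×10⁻⁶ × 93 = 0.0007533.
1/(A₁E₁) + 1/(A₂E₂) = 1/(375×101×10³) + 1/(950×199×10³) = 3.169×10⁻⁸ N⁻¹.
P = 0.0007533 / 3.169×10⁻⁸ = 23770 N = 23.77 kN.
σ_{brass} = P/A₁ = 23770/375 = 63.38 MPa, tensile.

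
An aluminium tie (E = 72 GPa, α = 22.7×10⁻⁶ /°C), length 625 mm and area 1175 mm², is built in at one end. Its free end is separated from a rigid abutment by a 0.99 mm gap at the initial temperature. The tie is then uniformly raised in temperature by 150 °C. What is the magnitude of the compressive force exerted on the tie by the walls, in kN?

If the wall were absent the tie would grow by αΔT L = 22.7×10⁻⁶ × 150 × 625 = 2.128 mm.
This exceeds the 0.99 mm gap, so the wall pushes back. The portion of expansion that must be recovered elastically is δ_free − gap = 2.128 − 0.99 = 1.138 mm.
Compatibility: PL/(AE) = 1.138 mm, so σ = P/A = E × (1.138/625) = 131.1 MPa.
P = σA = 131.1 × 1175 = 154.1 kN.

P ≈ 154 kN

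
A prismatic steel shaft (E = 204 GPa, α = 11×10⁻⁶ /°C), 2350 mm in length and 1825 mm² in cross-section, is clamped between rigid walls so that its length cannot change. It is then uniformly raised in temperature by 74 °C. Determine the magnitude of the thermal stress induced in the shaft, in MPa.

σ ≈ 166 MPa (compressive)

Because both ends are immovable the net strain is zero, and the suppressed thermal strain is αΔT = 11×10⁻⁶ × 74 = 814×10⁻⁶.
Hence σ = E·αΔT = 204×10³ × 814×10⁻⁶ = 166.1 MPa, compressive.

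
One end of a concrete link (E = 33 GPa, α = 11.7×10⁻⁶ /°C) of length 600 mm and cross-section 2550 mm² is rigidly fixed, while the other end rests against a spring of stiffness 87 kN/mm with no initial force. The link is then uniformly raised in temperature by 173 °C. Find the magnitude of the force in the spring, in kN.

P ≈ 65.2 kN

The unrestrained thermal change is αΔT L = 11.7×10⁻⁶ × 173 × 600 = 1.214 mm.
Let P be the compressive force at the spring. The link shortens elastically by PL/(AE) and the spring compresses by P/k; together these equal δ_free.
So P = δ_free / [L/(AE) + 1/k] = 1.214 / [ 600/(2550×33×10³) + 1/(87×10³) ].
P = 1.214 / 1.862×10⁻⁵ = 65210 N.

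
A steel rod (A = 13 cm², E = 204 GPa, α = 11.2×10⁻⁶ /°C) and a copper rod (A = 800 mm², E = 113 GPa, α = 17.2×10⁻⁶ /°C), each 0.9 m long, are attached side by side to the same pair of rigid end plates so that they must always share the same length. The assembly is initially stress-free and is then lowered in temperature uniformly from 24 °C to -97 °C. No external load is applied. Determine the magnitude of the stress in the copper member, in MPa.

σ ≈ 61.2 MPa (tensile)

The copper has the larger α, so on cooling it would change length more than the steel if both were free. The rigid plates force a common final length, so the copper is put into tension and the steel into compression, with equal and opposite forces P (no external load).
Equating the net (thermal + elastic) strains gives |α₁ − α₂|·ΔT = P·[1/(A₁E₁) + 1/(A₂E₂)].
|α₁ − α₂|·ΔT = 6×10⁻⁶ × 121 = 0.000726.
1/(A₁E₁) + 1/(A₂E₂) = 1/(1300×204×10³) + 1/(800×113×10³) = 1.483×10⁻⁸ N⁻¹.
So P = 0.000726 / 1.483×10⁻⁸ = 48.95 kN.
σ_{copper} = P/A₂ = 48950/800 = 61.18 MPa, tensile.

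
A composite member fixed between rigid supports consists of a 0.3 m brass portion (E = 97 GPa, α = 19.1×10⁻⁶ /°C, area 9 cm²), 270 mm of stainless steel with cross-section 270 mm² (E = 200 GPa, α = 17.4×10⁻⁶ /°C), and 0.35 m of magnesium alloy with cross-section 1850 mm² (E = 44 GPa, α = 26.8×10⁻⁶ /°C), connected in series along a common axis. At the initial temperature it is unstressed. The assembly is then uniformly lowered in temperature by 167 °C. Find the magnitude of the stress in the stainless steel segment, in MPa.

σ ≈ 962 MPa (tensile)

If the supports were absent, the total length change would be Σ αᵢΔT Lᵢ = 19.1×10⁻⁶×167×300 + 17.4×10⁻⁶×167×270 + 26.8×10⁻⁶×167×350 = 3.308 mm.
The walls prevent any net length change, so an axial force P (same in every segment) develops. Compatibility: P · Σ Lᵢ/(AᵢEᵢ) = δ_free.
Σ Lᵢ/(AᵢEᵢ) = 300/(900×97×10³) + 270/(270×200×10³) + 350/(1850×44×10³) = 1.274×10⁻⁵ mm/N.
P = 3.308 / 1.274×10⁻⁵ = 259700 N = 259.7 kN, tensile.
σ_{stainless steel} = P / A = 259700 / 270 = 962 MPa.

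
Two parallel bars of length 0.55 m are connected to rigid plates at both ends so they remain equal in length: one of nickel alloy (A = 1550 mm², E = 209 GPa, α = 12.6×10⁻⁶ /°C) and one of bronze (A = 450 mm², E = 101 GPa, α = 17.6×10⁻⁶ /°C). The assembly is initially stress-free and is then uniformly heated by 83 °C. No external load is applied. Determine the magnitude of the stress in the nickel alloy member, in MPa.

Both members must finish at the same length. With the larger α, the bronze tends to over-expand; the plates restrain it, putting the bronze in compression and the nickel alloy in tension. With no external load the two internal forces are equal and opposite, magnitude P.
Equating the net (thermal + elastic) strains gives |α₁ − α₂|·ΔT = P·[1/(A₁E₁) + 1/(A₂E₂)].
|α₁ − α₂|·ΔT = 5×10⁻⁶ × 83 = 0.000415.
1/(A₁E₁) + 1/(A₂E₂) = 1/(1550×209×10³) + 1/(450×101×10³) = 2.509×10⁻⁸ N⁻¹.
P = 0.000415 / 2.509×10⁻⁸ = 16540 N = 16.54 kN.
σ_{nickel alloy} = P/A₁ = 16540/1550 = 10.67 MPa, tensile.

σ ≈ 10.7 MPa (tensile)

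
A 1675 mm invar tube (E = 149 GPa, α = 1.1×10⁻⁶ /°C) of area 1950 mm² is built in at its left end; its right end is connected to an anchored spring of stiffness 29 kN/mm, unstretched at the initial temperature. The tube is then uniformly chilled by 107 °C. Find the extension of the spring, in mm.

δ ≈ 0.169 mm

Free thermal contraction: δ_free = αΔT L = 1.1×10⁻⁶ × 107 × 1675 = 0.1971 mm.
Let P be the tensile force in the spring. The tube extends elastically by PL/(AE) and the spring stretches by P/k; together these equal δ_free.
P [ L/(AE) + 1/k ] = δ_free → P [ 1675/(1950×149×10³) + 1/(29×10³) ] = 0.1971.
P = 0.1971 / 4.025×10⁻⁵ = 4898 N.
Spring extension = P/k = 4898/(29×10³) = 0.1689 mm.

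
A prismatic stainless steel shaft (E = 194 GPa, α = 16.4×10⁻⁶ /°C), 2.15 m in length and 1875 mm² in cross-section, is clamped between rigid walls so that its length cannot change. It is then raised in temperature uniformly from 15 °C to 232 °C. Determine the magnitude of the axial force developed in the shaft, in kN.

With zero net strain, σ = E·αΔT = 194 GPa × 16.4×10⁻⁶ × 217 = 690.4 MPa.
Then P = σA = 690.4 × 1875 mm² = 1295 kN, compressive.

P ≈ 1290 kN (compressive)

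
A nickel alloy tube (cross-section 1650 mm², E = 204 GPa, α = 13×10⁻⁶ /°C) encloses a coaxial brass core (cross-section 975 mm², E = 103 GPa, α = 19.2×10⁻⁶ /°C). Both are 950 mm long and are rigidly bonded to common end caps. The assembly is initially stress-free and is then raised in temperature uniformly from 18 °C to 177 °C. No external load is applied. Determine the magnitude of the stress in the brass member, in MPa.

The brass has the larger α, so on heating it would change length more than the nickel alloy if both were free. The rigid plates force a common final length, so the brass is put into compression and the nickel alloy into tension, with equal and opposite forces P (no external load).
Compatibility of the two members (thermal + elastic change equal): (α₁ − α₂)ΔT = P·[1/(A₁E₁) + 1/(A₂E₂)].
|α₁ − α₂|·ΔT = 6.2×10⁻⁶ × 159 = 0.0009858.
1/(A₁E₁) + 1/(A₂E₂) = 1/(1650×204×10³) + 1/(975×103×10³) = 1.293×10⁻⁸ N⁻¹.
P = 0.0009858 / 1.293×10⁻⁸ = 76250 N = 76.25 kN.
σ_{brass} = P/A₂ = 76250/975 = 78.2 MPa, compressive.

σ ≈ 78.2 MPa (compressive)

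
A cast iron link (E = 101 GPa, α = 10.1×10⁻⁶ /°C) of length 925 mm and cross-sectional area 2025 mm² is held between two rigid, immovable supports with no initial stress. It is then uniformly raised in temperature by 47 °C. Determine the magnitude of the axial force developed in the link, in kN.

With zero net strain, σ = E·αΔT = 101 GPa × 10.1×10⁻⁶ × 47 = 47.94 MPa.
Axial force P = σA = 47.94 × 2025 = 97090 N = 97.09 kN, compressive.

P ≈ 97.1 kN (compressive)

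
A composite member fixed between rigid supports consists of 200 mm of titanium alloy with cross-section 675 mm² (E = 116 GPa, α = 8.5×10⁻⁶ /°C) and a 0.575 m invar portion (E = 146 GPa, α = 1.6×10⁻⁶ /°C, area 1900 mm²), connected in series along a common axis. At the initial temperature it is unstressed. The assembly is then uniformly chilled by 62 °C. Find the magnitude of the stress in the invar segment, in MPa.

If the supports were absent, the total length change would be Σ αᵢΔT Lᵢ = 8.5×10⁻⁶×62×200 + 1.6×10⁻⁶×62×575 = 0.1624 mm.
The rigid supports impose zero overall length change; the single axial force P common to all segments must satisfy P Σ Lᵢ/(AᵢEᵢ) = δ_free.
Σ Lᵢ/(AᵢEᵢ) = 200/(675×116×10³) + 575/(1900×146×10³) = 4.627×10⁻⁶ mm/N.
Hence P = δ_free / Σ(L/AE) = 0.1624/4.627×10⁻⁶ = 35.11 kN (tensile).
σ_{invar} = P / A = 35110 / 1900 = 18.48 MPa.

σ ≈ 18.5 MPa (tensile)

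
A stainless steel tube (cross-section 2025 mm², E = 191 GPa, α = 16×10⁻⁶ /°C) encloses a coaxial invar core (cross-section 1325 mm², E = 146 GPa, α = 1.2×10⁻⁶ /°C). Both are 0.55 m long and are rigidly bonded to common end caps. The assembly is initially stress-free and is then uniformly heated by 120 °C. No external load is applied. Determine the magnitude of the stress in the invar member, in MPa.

σ ≈ 173 MPa (tensile)

Both members must finish at the same length. With the larger α, the stainless steel tends to over-expand; the plates restrain it, putting the stainless steel in compression and the invar in tension. With no external load the two internal forces are equal and opposite, magnitude P.
Compatibility of the two members (thermal + elastic change equal): (α₁ − α₂)ΔT = P·[1/(A₁E₁) + 1/(A₂E₂)].
|α₁ − α₂|·ΔT = 14.8×10⁻⁶ × 120 = 0.001776.
1/(A₁E₁) + 1/(A₂E₂) = 1/(2025×191×10³) + 1/(1325×146×10³) = 7.755×10⁻⁹ N⁻¹.
So P = 0.001776 / 7.755×10⁻⁹ = 229 kN.
σ_{invar} = P/A₂ = 229000/1325 = 172.8 MPa, tensile.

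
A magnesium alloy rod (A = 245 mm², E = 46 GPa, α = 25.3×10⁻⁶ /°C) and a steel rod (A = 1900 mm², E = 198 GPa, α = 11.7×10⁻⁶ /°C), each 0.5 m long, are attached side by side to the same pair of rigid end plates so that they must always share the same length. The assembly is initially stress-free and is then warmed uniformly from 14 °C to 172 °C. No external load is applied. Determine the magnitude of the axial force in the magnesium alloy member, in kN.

Equilibrium of a rigid end plate with no external load gives equal and opposite internal forces ±P in the two members. Since α_{magnesium alloy} > α_{steel}, heating drives the magnesium alloy into compression and the steel into tension.
Compatibility of the two members (thermal + elastic change equal): (α₁ − α₂)ΔT = P·[1/(A₁E₁) + 1/(A₂E₂)].
|α₁ − α₂|·ΔT = 13.6×10⁻⁶ × 158 = 0.002149.
1/(A₁E₁) + 1/(A₂E₂) = 1/(245×46×10³) + 1/(1900×198×10³) = 9.139×10⁻⁸ N⁻¹.
So P = 0.002149 / 9.139×10⁻⁸ = 23.51 kN.

P ≈ 23.5 kN (compressive in the magnesium alloy)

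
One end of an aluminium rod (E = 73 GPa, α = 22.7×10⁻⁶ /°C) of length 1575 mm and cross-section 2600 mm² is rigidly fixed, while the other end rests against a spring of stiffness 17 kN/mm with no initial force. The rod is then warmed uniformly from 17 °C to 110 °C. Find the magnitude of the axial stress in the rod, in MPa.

The unrestrained thermal change is αΔT L = 22.7×10⁻⁶ × 93 × 1575 = 3.325 mm.
With a force P in the spring, the elastic change of the rod is PL/(AE) and that of the spring is P/k; compatibility requires their sum to equal δ_free.
So P = δ_free / [L/(AE) + 1/k] = 3.325 / [ 1575/(2600×73×10³) + 1/(17×10³) ].
P = 3.325 / 6.712×10⁻⁵ = 49540 N.
σ = P/A = 49540/2600 = 19.05 MPa.

σ ≈ 19.1 MPa (compressive)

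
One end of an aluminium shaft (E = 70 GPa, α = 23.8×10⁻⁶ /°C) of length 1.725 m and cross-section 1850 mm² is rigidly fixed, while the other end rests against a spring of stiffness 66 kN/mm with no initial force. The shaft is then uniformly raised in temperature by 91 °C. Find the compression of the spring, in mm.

The unrestrained thermal change is αΔT L = 23.8×10⁻⁶ × 91 × 1725 = 3.736 mm.
With a force P in the spring, the elastic change of the shaft is PL/(AE) and that of the spring is P/k; compatibility requires their sum to equal δ_free.
P [ L/(AE) + 1/k ] = δ_free → P [ 1725/(1850×70×10³) + 1/(66×10³) ] = 3.736.
P = 3.736 / 2.847×10⁻⁵ = 131200 N.
Spring compression = P/k = 131200/(66×10³) = 1.988 mm.

δ ≈ 1.99 mm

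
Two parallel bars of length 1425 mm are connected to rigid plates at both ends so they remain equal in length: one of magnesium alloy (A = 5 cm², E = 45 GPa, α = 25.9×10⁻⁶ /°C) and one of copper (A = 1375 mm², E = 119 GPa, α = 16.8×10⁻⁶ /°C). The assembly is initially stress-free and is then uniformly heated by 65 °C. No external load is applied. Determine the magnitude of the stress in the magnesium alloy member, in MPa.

σ ≈ 23.4 MPa (compressive)

The magnesium alloy has the larger α, so on heating it would change length more than the copper if both were free. The rigid plates force a common final length, so the magnesium alloy is put into compression and the copper into tension, with equal and opposite forces P (no external load).
Setting the final lengths equal and cancelling L: (α₁ − α₂)ΔT = P/(A₁E₁) + P/(A₂E₂).
|α₁ − α₂|·ΔT = 9.1×10⁻⁶ × 65 = 0.0005915.
1/(A₁E₁) + 1/(A₂E₂) = 1/(500×45×10³) + 1/(1375×119×10³) = 5.056×10⁻⁸ N⁻¹.
So P = 0.0005915 / 5.056×10⁻⁸ = 11.7 kN.
σ_{magnesium alloy} = P/A₁ = 11700/500 = 23.4 MPa, compressive.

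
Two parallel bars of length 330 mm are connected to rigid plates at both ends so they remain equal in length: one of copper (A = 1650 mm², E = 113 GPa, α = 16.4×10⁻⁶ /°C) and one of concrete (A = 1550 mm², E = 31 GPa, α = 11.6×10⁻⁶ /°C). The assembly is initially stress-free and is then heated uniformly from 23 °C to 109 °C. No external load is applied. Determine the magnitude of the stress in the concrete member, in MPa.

σ ≈ 10.2 MPa (tensile)

Both members must finish at the same length. With the larger α, the copper tends to over-expand; the plates restrain it, putting the copper in compression and the concrete in tension. With no external load the two internal forces are equal and opposite, magnitude P.
Setting the final lengths equal and cancelling L: (α₁ − α₂)ΔT = P/(A₁E₁) + P/(A₂E₂).
|α₁ − α₂|·ΔT = 4.8×10⁻⁶ × 86 = 0.0004128.
1/(A₁E₁) + 1/(A₂E₂) = 1/(1650×113×10³) + 1/(1550×31×10³) = 2.618×10⁻⁸ N⁻¹.
P = 0.0004128 / 2.618×10⁻⁸ = 15770 N = 15.77 kN.
σ_{concrete} = P/A₂ = 15770/1550 = 10.17 MPa, tensile.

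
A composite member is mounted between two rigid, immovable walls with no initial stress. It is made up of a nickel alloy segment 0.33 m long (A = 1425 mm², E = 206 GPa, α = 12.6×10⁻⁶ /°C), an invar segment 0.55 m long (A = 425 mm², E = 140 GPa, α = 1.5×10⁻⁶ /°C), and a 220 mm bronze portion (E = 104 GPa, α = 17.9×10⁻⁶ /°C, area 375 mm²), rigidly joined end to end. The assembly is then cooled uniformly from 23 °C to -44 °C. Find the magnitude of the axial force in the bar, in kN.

P ≈ 37.3 kN (tensile)

With the walls removed the bar would change length by δ_free = Σ αᵢΔT Lᵢ = 12.6×10⁻⁶×67×330 + 1.5×10⁻⁶×67×550 + 17.9×10⁻⁶×67×220 = 0.5977 mm.
The walls prevent any net length change, so an axial force P (same in every segment) develops. Compatibility: P · Σ Lᵢ/(AᵢEᵢ) = δ_free.
The series flexibility is Σ Lᵢ/(AᵢEᵢ) = 330/(1425×206×10³) + 550/(425×140×10³) + 220/(375×104×10³) = 1.601×10⁻⁵ mm/N.
Hence P = δ_free / Σ(L/AE) = 0.5977/1.601×10⁻⁵ = 37.34 kN (tensile).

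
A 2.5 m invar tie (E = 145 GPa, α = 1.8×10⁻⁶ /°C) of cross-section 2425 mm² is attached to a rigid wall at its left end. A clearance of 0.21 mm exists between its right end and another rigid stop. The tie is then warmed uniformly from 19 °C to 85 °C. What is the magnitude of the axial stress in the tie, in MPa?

σ ≈ 5.05 MPa (compressive)

Free thermal elongation = αΔT L = 1.8×10⁻⁶ × 66 × 2500 = 0.297 mm.
After closing the 0.21 mm clearance, 0.297 − 0.21 = 0.087 mm of expansion remains to be suppressed by the wall.
So σ = E(δ_free − g)/L = 145×10³ × 0.087/2500 = 5.046 MPa.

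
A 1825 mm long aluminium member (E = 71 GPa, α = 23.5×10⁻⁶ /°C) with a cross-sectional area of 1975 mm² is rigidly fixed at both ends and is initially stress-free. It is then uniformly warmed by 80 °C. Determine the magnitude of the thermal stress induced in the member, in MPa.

With length fixed, the mechanical strain must cancel the thermal strain αΔT = 23.5×10⁻⁶ × 80 = 1880×10⁻⁶.
Hence σ = E·αΔT = 71×10³ × 1880×10⁻⁶ = 133.5 MPa, compressive.

σ ≈ 133 MPa (compressive)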